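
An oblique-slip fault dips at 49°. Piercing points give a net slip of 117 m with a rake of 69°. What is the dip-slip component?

109 m

dip-slip = net slip × sin(rake) = 117 m × sin(69°) = 109 m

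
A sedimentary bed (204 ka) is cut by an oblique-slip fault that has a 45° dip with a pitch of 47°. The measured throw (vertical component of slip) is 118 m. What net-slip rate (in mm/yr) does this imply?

1.12 mm/yr

dip-slip = throw / sin(dip) = 118 / sin(45°) = 166.9 m
net slip = dip-slip / sin(rake) = 166.9 / sin(47°) = 228.2 m
rate = 228.2 m / 204 ka = 0.00112 m/yr = 1.12 mm/yr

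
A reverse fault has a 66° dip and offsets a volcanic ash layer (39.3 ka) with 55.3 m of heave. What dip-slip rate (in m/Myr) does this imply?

3460 m/Myr

dip-slip = heave / cos(dip) = 55.3 m / cos(66°) = 136 m
rate = 136 m / 39.3 ka = 0.00346 m/yr = 3460 m/Myr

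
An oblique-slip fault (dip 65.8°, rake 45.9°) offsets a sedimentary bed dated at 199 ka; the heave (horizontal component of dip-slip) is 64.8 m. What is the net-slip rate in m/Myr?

dip-slip = heave / cos(dip) = 64.8 / cos(65.8°) = 158.1 m
net slip = dip-slip / sin(rake) = 158.1 / sin(45.9°) = 220.1 m
rate = 220.1 m / 199 ka = 0.00111 m/yr = 1110 m/Myr

1110 m/Myr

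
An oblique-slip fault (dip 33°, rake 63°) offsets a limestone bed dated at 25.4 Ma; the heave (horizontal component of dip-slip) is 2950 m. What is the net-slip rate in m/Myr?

dip-slip = heave / cos(dip) = 2950 / cos(33°) = 3517 m
net slip = dip-slip / sin(rake) = 3517 / sin(63°) = 3948 m
rate = 3948 m / 25.4 Ma = 0.000155 m/yr = 155 m/Myr

155 m/Myr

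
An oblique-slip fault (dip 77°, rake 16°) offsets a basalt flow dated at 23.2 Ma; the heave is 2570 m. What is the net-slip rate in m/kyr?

dip-slip = heave / cos(dip) = 2570 / cos(77°) = 11420 m
net slip = dip-slip / sin(rake) = 11420 / sin(16°) = 41450 m
rate = 41450 m / 23.2 Ma = 0.00179 m/yr = 1.79 m/kyr

1.79 m/kyr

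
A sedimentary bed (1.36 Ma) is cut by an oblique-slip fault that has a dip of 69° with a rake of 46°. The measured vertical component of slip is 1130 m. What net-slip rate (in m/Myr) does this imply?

dip-slip = throw / sin(dip) = 1130 / sin(69°) = 1210 m
net slip = dip-slip / sin(rake) = 1210 / sin(46°) = 1683 m
rate = 1683 m / 1.36 Ma = 0.00124 m/yr = 1240 m/Myr

1240 m/Myr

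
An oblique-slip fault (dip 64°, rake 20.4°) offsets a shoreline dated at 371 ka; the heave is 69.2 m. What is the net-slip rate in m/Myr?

dip-slip = heave / cos(dip) = 69.2 / cos(64°) = 157.9 m
net slip = dip-slip / sin(rake) = 157.9 / sin(20.4°) = 452.9 m
rate = 452.9 m / 371 ka = 0.00122 m/yr = 1220 m/Myr

1220 m/Myr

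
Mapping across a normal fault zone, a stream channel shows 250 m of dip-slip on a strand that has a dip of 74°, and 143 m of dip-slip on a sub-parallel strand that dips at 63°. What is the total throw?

368 m

throw_A = 250 × sin(74°) = 240.3 m
throw_B = 143 × sin(63°) = 127.4 m
total = 240.3 + 127.4 = 368 m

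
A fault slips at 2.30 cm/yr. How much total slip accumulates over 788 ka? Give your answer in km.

slip = rate × time = 2.30 cm/yr × 788 ka = 18100 m = 18.1 km

18.1 km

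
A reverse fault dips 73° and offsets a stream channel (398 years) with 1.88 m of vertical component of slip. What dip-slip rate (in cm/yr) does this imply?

0.494 cm/yr

dip-slip = throw / sin(dip) = 1.88 m / sin(73°) = 1.966 m
rate = 1.966 m / 398 years = 0.00494 m/yr = 0.494 cm/yr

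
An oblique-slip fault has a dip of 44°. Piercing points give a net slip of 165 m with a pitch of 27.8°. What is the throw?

53.5 m

dip-slip = net slip × sin(rake) = 165 m × sin(27.8°) = 76.95 m
throw = dip-slip × sin(dip) = 76.95 × sin(44°) = 53.5 m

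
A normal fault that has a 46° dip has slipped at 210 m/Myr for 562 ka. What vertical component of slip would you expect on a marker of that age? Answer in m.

84.9 m

dip-slip = rate × time = 210 m/Myr × 562 ka = 118 m
throw = dip-slip × sin(dip) = 118 × sin(46°) = 84.9 m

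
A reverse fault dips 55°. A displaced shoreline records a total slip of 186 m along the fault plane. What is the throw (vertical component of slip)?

152 m

throw = dip-slip × sin(dip) = 186 m × sin(55°) = 152 m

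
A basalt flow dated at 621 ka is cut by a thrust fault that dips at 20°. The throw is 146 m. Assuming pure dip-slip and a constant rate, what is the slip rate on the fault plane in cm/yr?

dip-slip = throw / sin(dip) = 146 m / sin(20°) = 426.9 m
rate = 426.9 m / 621 ka = 0.000687 m/yr = 0.0687 cm/yr

0.0687 cm/yr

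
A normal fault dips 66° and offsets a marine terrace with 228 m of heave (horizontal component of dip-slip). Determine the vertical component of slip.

throw = heave × tan(dip) = 228 × tan(66°) = 512 m

512 m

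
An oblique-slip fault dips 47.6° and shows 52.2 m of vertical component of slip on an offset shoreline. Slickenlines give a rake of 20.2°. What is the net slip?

dip-slip = throw / sin(dip) = 52.2 / sin(47.6°) = 70.69 m
net slip = dip-slip / sin(rake) = 70.69 / sin(20.2°) = 205 m

205 m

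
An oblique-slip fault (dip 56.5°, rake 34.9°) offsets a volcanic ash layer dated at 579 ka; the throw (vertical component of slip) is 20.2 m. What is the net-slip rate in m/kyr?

0.0731 m/kyr

dip-slip = throw / sin(dip) = 20.2 / sin(56.5°) = 24.22 m
net slip = dip-slip / sin(rake) = 24.22 / sin(34.9°) = 42.34 m
rate = 42.34 m / 579 ka = 0.0000731 m/yr = 0.0731 m/kyr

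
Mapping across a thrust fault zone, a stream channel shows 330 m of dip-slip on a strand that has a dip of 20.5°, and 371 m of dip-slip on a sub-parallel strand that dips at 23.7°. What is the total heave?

heave_A = 330 × cos(20.5°) = 309.1 m
heave_B = 371 × cos(23.7°) = 339.7 m
total = 309.1 + 339.7 = 649 m

649 m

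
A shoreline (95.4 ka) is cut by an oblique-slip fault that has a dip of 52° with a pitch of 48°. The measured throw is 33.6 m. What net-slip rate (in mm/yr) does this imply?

dip-slip = throw / sin(dip) = 33.6 / sin(52°) = 42.64 m
net slip = dip-slip / sin(rake) = 42.64 / sin(48°) = 57.38 m
rate = 57.38 m / 95.4 ka = 0.000601 m/yr = 0.601 mm/yr

0.601 mm/yr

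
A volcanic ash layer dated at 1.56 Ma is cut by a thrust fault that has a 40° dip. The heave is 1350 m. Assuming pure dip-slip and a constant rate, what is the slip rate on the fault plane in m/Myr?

dip-slip = heave / cos(dip) = 1350 m / cos(40°) = 1762 m
rate = 1762 m / 1.56 Ma = 0.00113 m/yr = 1130 m/Myr

1130 m/Myr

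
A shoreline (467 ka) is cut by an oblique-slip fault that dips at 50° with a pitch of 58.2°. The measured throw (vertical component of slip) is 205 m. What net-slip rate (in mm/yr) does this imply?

0.674 mm/yr

dip-slip = throw / sin(dip) = 205 / sin(50°) = 267.6 m
net slip = dip-slip / sin(rake) = 267.6 / sin(58.2°) = 314.9 m
rate = 314.9 m / 467 ka = 0.000674 m/yr = 0.674 mm/yr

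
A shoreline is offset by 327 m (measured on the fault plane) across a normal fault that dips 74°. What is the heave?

90.1 m

heave = dip-slip × cos(dip) = 327 m × cos(74°) = 90.1 m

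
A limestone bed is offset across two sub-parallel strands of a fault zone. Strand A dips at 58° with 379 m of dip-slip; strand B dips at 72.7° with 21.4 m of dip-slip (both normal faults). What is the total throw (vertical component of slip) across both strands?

throw_A = 379 × sin(58°) = 321.4 m
throw_B = 21.4 × sin(72.7°) = 20.43 m
total = 321.4 + 20.43 = 342 m

342 m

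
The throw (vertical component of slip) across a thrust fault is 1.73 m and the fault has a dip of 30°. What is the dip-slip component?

dip-slip = throw / sin(dip) = 1.73 / sin(30°) = 3.46 m

3.46 m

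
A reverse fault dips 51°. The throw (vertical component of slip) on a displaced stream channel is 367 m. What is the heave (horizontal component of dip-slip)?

297 m

heave = throw / tan(dip) = 367 / tan(51°) = 297 m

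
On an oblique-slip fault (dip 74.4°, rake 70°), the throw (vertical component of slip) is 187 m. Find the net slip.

dip-slip = throw / sin(dip) = 187 / sin(74.4°) = 194.2 m
net slip = dip-slip / sin(rake) = 194.2 / sin(70°) = 207 m

207 m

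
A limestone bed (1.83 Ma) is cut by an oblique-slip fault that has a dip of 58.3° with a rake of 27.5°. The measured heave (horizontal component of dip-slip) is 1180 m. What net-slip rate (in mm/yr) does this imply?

2.66 mm/yr

dip-slip = heave / cos(dip) = 1180 / cos(58.3°) = 2246 m
net slip = dip-slip / sin(rake) = 2246 / sin(27.5°) = 4863 m
rate = 4863 m / 1.83 Ma = 0.00266 m/yr = 2.66 mm/yr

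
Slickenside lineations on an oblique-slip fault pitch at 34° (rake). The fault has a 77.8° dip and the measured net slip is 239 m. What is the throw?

dip-slip = net slip × sin(rake) = 239 m × sin(34°) = 133.6 m
throw = dip-slip × sin(dip) = 133.6 × sin(77.8°) = 131 m

131 m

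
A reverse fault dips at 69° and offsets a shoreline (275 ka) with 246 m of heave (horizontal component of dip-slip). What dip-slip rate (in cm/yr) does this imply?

dip-slip = heave / cos(dip) = 246 m / cos(69°) = 686.4 m
rate = 686.4 m / 275 ka = 0.00250 m/yr = 0.250 cm/yr

0.250 cm/yr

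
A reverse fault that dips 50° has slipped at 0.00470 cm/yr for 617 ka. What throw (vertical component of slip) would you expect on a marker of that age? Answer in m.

22.2 m

dip-slip = rate × time = 0.00470 cm/yr × 617 ka = 29 m
throw = dip-slip × sin(dip) = 29 × sin(50°) = 22.2 m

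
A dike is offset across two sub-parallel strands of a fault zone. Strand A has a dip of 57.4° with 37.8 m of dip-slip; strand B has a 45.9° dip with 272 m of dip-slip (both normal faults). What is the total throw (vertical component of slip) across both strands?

throw_A = 37.8 × sin(57.4°) = 31.84 m
throw_B = 272 × sin(45.9°) = 195.3 m
total = 31.84 + 195.3 = 227 m

227 m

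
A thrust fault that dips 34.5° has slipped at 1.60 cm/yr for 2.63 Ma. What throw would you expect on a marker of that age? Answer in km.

dip-slip = rate × time = 1.60 cm/yr × 2.63 Ma = 42080 m
throw = dip-slip × sin(dip) = 42080 × sin(34.5°) = 23800 m = 23.8 km

23.8 km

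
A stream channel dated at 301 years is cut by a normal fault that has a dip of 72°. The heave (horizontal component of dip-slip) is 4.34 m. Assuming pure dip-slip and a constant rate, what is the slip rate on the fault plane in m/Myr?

dip-slip = heave / cos(dip) = 4.34 m / cos(72°) = 14.04 m
rate = 14.04 m / 301 years = 0.0467 m/yr = 46700 m/Myr

46700 m/Myr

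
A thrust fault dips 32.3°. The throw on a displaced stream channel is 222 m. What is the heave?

351 m

heave = throw / tan(dip) = 222 / tan(32.3°) = 351 m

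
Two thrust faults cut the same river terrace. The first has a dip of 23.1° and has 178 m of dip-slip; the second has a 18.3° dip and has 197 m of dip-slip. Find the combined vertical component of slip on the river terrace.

throw_A = 178 × sin(23.1°) = 69.84 m
throw_B = 197 × sin(18.3°) = 61.86 m
total = 69.84 + 61.86 = 132 m

132 m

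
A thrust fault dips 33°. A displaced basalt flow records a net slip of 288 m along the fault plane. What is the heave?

242 m

heave = dip-slip × cos(dip) = 288 m × cos(33°) = 242 m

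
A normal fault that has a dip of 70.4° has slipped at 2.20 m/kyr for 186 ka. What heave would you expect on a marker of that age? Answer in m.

dip-slip = rate × time = 2.20 m/kyr × 186 ka = 409.2 m
heave = dip-slip × cos(dip) = 409.2 × cos(70.4°) = 137 m

137 m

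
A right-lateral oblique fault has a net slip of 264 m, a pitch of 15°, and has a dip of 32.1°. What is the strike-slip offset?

255 m

strike-slip = net slip × cos(rake) = 264 m × cos(15°) = 255 m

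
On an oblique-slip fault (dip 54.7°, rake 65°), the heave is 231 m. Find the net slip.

441 m

dip-slip = heave / cos(dip) = 231 / cos(54.7°) = 399.8 m
net slip = dip-slip / sin(rake) = 399.8 / sin(65°) = 441 m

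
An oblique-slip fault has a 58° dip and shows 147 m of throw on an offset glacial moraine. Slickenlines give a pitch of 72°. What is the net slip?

182 m

dip-slip = throw / sin(dip) = 147 / sin(58°) = 173.3 m
net slip = dip-slip / sin(rake) = 173.3 / sin(72°) = 182 m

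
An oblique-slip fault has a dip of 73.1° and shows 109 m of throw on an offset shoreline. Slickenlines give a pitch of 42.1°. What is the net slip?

dip-slip = throw / sin(dip) = 109 / sin(73.1°) = 113.9 m
net slip = dip-slip / sin(rake) = 113.9 / sin(42.1°) = 170 m

170 m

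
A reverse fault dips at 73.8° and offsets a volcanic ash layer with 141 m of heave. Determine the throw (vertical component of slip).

485 m

throw = heave × tan(dip) = 141 × tan(73.8°) = 485 m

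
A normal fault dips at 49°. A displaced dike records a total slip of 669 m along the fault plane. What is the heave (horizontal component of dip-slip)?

heave = dip-slip × cos(dip) = 669 m × cos(49°) = 439 m

439 m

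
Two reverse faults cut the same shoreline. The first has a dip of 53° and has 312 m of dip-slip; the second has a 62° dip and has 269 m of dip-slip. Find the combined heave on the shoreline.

heave_A = 312 × cos(53°) = 187.8 m
heave_B = 269 × cos(62°) = 126.3 m
total = 187.8 + 126.3 = 314 m

314 m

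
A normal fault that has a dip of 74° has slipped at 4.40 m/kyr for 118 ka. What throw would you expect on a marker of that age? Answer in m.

dip-slip = rate × time = 4.40 m/kyr × 118 ka = 519.2 m
throw = dip-slip × sin(dip) = 519.2 × sin(74°) = 499 m

499 m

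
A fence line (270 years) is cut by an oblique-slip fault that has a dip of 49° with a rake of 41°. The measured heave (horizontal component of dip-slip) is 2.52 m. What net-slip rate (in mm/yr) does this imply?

21.7 mm/yr

dip-slip = heave / cos(dip) = 2.52 / cos(49°) = 3.841 m
net slip = dip-slip / sin(rake) = 3.841 / sin(41°) = 5.855 m
rate = 5.855 m / 270 years = 0.0217 m/yr = 21.7 mm/yr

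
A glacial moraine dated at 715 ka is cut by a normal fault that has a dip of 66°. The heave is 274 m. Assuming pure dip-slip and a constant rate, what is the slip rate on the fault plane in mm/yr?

dip-slip = heave / cos(dip) = 274 m / cos(66°) = 673.7 m
rate = 673.7 m / 715 ka = 0.000942 m/yr = 0.942 mm/yr

0.942 mm/yr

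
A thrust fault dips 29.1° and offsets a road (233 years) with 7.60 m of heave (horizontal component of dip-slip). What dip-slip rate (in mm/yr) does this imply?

dip-slip = heave / cos(dip) = 7.60 m / cos(29.1°) = 8.698 m
rate = 8.698 m / 233 years = 0.0373 m/yr = 37.3 mm/yr

37.3 mm/yr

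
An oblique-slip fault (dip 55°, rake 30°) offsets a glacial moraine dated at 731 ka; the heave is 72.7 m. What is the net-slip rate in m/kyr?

dip-slip = heave / cos(dip) = 72.7 / cos(55°) = 126.7 m
net slip = dip-slip / sin(rake) = 126.7 / sin(30°) = 253.5 m
rate = 253.5 m / 731 ka = 0.000347 m/yr = 0.347 m/kyr

0.347 m/kyr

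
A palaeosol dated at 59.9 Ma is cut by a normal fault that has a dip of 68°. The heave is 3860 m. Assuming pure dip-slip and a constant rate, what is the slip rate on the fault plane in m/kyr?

0.172 m/kyr

dip-slip = heave / cos(dip) = 3860 m / cos(68°) = 10300 m
rate = 10300 m / 59.9 Ma = 0.000172 m/yr = 0.172 m/kyr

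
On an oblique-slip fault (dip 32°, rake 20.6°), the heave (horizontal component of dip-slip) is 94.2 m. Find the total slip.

dip-slip = heave / cos(dip) = 94.2 / cos(32°) = 111.1 m
net slip = dip-slip / sin(rake) = 111.1 / sin(20.6°) = 316 m

316 m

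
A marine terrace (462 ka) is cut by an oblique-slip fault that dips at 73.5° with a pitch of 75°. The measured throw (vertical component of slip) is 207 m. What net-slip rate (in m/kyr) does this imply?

dip-slip = throw / sin(dip) = 207 / sin(73.5°) = 215.9 m
net slip = dip-slip / sin(rake) = 215.9 / sin(75°) = 223.5 m
rate = 223.5 m / 462 ka = 0.000484 m/yr = 0.484 m/kyr

0.484 m/kyr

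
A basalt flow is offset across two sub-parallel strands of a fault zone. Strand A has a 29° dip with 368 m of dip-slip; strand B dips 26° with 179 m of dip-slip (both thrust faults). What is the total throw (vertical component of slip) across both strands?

throw_A = 368 × sin(29°) = 178.4 m
throw_B = 179 × sin(26°) = 78.47 m
total = 178.4 + 78.47 = 257 m

257 m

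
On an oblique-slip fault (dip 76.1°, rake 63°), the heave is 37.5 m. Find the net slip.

175 m

dip-slip = heave / cos(dip) = 37.5 / cos(76.1°) = 156.1 m
net slip = dip-slip / sin(rake) = 156.1 / sin(63°) = 175 m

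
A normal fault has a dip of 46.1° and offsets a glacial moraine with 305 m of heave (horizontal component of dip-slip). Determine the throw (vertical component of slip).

throw = heave × tan(dip) = 305 × tan(46.1°) = 317 m

317 m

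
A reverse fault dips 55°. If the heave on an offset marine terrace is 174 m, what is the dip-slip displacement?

dip-slip = heave / cos(dip) = 174 / cos(55°) = 303 m

303 m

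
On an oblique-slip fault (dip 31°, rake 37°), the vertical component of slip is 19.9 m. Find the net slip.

64.2 m

dip-slip = throw / sin(dip) = 19.9 / sin(31°) = 38.64 m
net slip = dip-slip / sin(rake) = 38.64 / sin(37°) = 64.2 m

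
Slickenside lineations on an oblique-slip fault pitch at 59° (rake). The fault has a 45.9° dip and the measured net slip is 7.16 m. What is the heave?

4.27 m

dip-slip = net slip × sin(rake) = 7.16 m × sin(59°) = 6.137 m
heave = dip-slip × cos(dip) = 6.137 × cos(45.9°) = 4.27 m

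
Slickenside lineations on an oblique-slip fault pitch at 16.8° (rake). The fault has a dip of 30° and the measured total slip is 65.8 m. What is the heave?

dip-slip = net slip × sin(rake) = 65.8 m × sin(16.8°) = 19.02 m
heave = dip-slip × cos(dip) = 19.02 × cos(30°) = 16.5 m

16.5 m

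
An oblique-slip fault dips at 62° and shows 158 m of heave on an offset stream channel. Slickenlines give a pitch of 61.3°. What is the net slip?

384 m

dip-slip = heave / cos(dip) = 158 / cos(62°) = 336.5 m
net slip = dip-slip / sin(rake) = 336.5 / sin(61.3°) = 384 m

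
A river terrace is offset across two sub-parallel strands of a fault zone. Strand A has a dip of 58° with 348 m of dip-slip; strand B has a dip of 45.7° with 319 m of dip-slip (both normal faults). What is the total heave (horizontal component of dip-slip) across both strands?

heave_A = 348 × cos(58°) = 184.4 m
heave_B = 319 × cos(45.7°) = 222.8 m
total = 184.4 + 222.8 = 407 m

407 m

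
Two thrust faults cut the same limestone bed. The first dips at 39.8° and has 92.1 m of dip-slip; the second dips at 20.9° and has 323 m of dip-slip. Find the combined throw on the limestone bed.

throw_A = 92.1 × sin(39.8°) = 58.95 m
throw_B = 323 × sin(20.9°) = 115.2 m
total = 58.95 + 115.2 = 174 m

174 m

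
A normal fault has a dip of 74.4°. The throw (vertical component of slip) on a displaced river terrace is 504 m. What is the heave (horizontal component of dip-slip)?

141 m

heave = throw / tan(dip) = 504 / tan(74.4°) = 141 m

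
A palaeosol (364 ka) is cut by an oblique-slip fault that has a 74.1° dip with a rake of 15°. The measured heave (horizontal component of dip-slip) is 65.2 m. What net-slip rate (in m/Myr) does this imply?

dip-slip = heave / cos(dip) = 65.2 / cos(74.1°) = 238 m
net slip = dip-slip / sin(rake) = 238 / sin(15°) = 919.5 m
rate = 919.5 m / 364 ka = 0.00253 m/yr = 2530 m/Myr

2530 m/Myr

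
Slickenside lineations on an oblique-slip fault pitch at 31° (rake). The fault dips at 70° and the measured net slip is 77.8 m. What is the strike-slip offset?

strike-slip = net slip × cos(rake) = 77.8 m × cos(31°) = 66.7 m

66.7 m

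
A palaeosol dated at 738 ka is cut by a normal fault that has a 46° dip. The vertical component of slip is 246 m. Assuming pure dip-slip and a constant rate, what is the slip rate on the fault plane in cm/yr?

dip-slip = throw / sin(dip) = 246 m / sin(46°) = 342 m
rate = 342 m / 738 ka = 0.000463 m/yr = 0.0463 cm/yr

0.0463 cm/yr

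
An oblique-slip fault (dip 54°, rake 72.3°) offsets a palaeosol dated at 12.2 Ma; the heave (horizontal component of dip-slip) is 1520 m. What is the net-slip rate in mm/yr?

0.222 mm/yr

dip-slip = heave / cos(dip) = 1520 / cos(54°) = 2586 m
net slip = dip-slip / sin(rake) = 2586 / sin(72.3°) = 2714 m
rate = 2714 m / 12.2 Ma = 0.000222 m/yr = 0.222 mm/yr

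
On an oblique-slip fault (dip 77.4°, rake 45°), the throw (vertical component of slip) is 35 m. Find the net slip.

50.7 m

dip-slip = throw / sin(dip) = 35 / sin(77.4°) = 35.86 m
net slip = dip-slip / sin(rake) = 35.86 / sin(45°) = 50.7 m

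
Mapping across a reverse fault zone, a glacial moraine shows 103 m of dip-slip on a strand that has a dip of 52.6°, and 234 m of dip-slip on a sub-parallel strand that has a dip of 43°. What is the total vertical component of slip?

241 m

throw_A = 103 × sin(52.6°) = 81.82 m
throw_B = 234 × sin(43°) = 159.6 m
total = 81.82 + 159.6 = 241 m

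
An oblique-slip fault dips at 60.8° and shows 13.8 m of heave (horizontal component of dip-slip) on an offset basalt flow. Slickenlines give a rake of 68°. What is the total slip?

dip-slip = heave / cos(dip) = 13.8 / cos(60.8°) = 28.29 m
net slip = dip-slip / sin(rake) = 28.29 / sin(68°) = 30.5 m

30.5 m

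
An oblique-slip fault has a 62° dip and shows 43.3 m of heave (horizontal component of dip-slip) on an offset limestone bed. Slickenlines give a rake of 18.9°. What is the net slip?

dip-slip = heave / cos(dip) = 43.3 / cos(62°) = 92.23 m
net slip = dip-slip / sin(rake) = 92.23 / sin(18.9°) = 285 m

285 m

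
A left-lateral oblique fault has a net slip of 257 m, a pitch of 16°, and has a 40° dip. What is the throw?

dip-slip = net slip × sin(rake) = 257 m × sin(16°) = 70.84 m
throw = dip-slip × sin(dip) = 70.84 × sin(40°) = 45.5 m

45.5 m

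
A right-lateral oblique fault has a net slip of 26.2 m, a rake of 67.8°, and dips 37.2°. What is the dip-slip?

dip-slip = net slip × sin(rake) = 26.2 m × sin(67.8°) = 24.3 m

24.3 m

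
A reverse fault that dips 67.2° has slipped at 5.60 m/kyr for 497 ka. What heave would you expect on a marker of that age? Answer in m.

dip-slip = rate × time = 5.60 m/kyr × 497 ka = 2783 m
heave = dip-slip × cos(dip) = 2783 × cos(67.2°) = 1080 m

1080 m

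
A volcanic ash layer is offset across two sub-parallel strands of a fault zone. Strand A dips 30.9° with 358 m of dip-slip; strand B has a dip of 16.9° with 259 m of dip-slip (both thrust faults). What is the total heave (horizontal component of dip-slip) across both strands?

heave_A = 358 × cos(30.9°) = 307.2 m
heave_B = 259 × cos(16.9°) = 247.8 m
total = 307.2 + 247.8 = 555 m

555 m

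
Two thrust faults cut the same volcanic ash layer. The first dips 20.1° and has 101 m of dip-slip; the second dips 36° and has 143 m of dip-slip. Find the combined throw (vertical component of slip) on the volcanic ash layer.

throw_A = 101 × sin(20.1°) = 34.71 m
throw_B = 143 × sin(36°) = 84.05 m
total = 34.71 + 84.05 = 119 m

119 m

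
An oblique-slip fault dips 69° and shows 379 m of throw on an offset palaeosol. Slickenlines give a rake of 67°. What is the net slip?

441 m

dip-slip = throw / sin(dip) = 379 / sin(69°) = 406 m
net slip = dip-slip / sin(rake) = 406 / sin(67°) = 441 m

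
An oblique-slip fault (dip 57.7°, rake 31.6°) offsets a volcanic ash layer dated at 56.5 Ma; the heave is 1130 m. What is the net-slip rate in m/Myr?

71.4 m/Myr

dip-slip = heave / cos(dip) = 1130 / cos(57.7°) = 2115 m
net slip = dip-slip / sin(rake) = 2115 / sin(31.6°) = 4036 m
rate = 4036 m / 56.5 Ma = 0.0000714 m/yr = 71.4 m/Myr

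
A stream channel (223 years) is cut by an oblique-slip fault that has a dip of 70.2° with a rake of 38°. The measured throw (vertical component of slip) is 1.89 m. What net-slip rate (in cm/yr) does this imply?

1.46 cm/yr

dip-slip = throw / sin(dip) = 1.89 / sin(70.2°) = 2.009 m
net slip = dip-slip / sin(rake) = 2.009 / sin(38°) = 3.263 m
rate = 3.263 m / 223 years = 0.0146 m/yr = 1.46 cm/yr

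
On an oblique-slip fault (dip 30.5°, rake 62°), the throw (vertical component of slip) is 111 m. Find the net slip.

248 m

dip-slip = throw / sin(dip) = 111 / sin(30.5°) = 218.7 m
net slip = dip-slip / sin(rake) = 218.7 / sin(62°) = 248 m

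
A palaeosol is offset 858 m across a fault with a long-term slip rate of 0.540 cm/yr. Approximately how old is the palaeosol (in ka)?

age = offset / rate = 858 m / (0.540 cm/yr) = 159000 yr = 159 ka

159 ka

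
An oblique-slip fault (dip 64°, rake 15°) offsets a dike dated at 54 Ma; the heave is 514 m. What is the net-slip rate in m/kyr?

dip-slip = heave / cos(dip) = 514 / cos(64°) = 1173 m
net slip = dip-slip / sin(rake) = 1173 / sin(15°) = 4530 m
rate = 4530 m / 54 Ma = 0.0000839 m/yr = 0.0839 m/kyr

0.0839 m/kyr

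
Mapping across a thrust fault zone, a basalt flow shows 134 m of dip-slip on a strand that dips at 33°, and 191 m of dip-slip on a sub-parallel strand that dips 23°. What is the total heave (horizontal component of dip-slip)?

288 m

heave_A = 134 × cos(33°) = 112.4 m
heave_B = 191 × cos(23°) = 175.8 m
total = 112.4 + 175.8 = 288 m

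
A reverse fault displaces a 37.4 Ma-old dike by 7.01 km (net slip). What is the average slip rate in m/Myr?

187 m/Myr

rate = 7.01 km / 37.4 Ma = 0.000187 m/yr = 187 m/Myr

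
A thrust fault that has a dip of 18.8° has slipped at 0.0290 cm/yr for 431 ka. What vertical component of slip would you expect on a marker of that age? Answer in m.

40.3 m

dip-slip = rate × time = 0.0290 cm/yr × 431 ka = 125 m
throw = dip-slip × sin(dip) = 125 × sin(18.8°) = 40.3 m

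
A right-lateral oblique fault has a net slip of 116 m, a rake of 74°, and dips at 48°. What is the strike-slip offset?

strike-slip = net slip × cos(rake) = 116 m × cos(74°) = 32 m

32 m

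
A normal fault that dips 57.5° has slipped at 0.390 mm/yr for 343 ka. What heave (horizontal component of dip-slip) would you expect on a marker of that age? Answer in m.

71.9 m

dip-slip = rate × time = 0.390 mm/yr × 343 ka = 133.8 m
heave = dip-slip × cos(dip) = 133.8 × cos(57.5°) = 71.9 m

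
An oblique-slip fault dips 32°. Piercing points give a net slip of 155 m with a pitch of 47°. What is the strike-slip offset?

strike-slip = net slip × cos(rake) = 155 m × cos(47°) = 106 m

106 m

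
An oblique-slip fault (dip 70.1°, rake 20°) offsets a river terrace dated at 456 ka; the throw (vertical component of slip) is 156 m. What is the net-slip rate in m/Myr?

dip-slip = throw / sin(dip) = 156 / sin(70.1°) = 165.9 m
net slip = dip-slip / sin(rake) = 165.9 / sin(20°) = 485.1 m
rate = 485.1 m / 456 ka = 0.00106 m/yr = 1060 m/Myr

1060 m/Myr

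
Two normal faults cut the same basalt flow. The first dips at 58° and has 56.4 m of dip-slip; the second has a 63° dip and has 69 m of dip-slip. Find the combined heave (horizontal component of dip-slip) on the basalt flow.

61.2 m

heave_A = 56.4 × cos(58°) = 29.89 m
heave_B = 69 × cos(63°) = 31.33 m
total = 29.89 + 31.33 = 61.2 m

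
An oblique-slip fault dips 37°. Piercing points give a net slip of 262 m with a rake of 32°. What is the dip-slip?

dip-slip = net slip × sin(rake) = 262 m × sin(32°) = 139 m

139 m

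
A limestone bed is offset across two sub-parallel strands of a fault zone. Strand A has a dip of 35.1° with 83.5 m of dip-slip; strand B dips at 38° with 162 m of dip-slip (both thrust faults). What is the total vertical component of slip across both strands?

throw_A = 83.5 × sin(35.1°) = 48.01 m
throw_B = 162 × sin(38°) = 99.74 m
total = 48.01 + 99.74 = 148 m

148 m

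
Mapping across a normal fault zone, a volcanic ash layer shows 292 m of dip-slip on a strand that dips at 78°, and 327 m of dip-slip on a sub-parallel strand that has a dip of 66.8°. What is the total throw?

throw_A = 292 × sin(78°) = 285.6 m
throw_B = 327 × sin(66.8°) = 300.6 m
total = 285.6 + 300.6 = 586 m

586 m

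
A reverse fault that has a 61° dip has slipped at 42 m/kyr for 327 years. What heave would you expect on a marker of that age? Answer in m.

dip-slip = rate × time = 42 m/kyr × 327 years = 13.73 m
heave = dip-slip × cos(dip) = 13.73 × cos(61°) = 6.66 m

6.66 m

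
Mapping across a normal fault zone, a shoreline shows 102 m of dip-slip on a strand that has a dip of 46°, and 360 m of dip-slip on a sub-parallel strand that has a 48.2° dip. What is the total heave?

heave_A = 102 × cos(46°) = 70.86 m
heave_B = 360 × cos(48.2°) = 240 m
total = 70.86 + 240 = 311 m

311 m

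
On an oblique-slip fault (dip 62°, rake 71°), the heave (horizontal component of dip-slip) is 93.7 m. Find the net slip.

dip-slip = heave / cos(dip) = 93.7 / cos(62°) = 199.6 m
net slip = dip-slip / sin(rake) = 199.6 / sin(71°) = 211 m

211 m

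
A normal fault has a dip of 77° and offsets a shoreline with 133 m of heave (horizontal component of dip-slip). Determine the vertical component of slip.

throw = heave × tan(dip) = 133 × tan(77°) = 576 m

576 m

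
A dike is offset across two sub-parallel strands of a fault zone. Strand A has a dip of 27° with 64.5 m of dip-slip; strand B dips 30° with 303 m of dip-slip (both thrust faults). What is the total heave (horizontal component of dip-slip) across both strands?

320 m

heave_A = 64.5 × cos(27°) = 57.47 m
heave_B = 303 × cos(30°) = 262.4 m
total = 57.47 + 262.4 = 320 m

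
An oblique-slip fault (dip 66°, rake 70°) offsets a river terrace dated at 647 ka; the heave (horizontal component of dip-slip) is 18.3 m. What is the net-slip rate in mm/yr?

dip-slip = heave / cos(dip) = 18.3 / cos(66°) = 44.99 m
net slip = dip-slip / sin(rake) = 44.99 / sin(70°) = 47.88 m
rate = 47.88 m / 647 ka = 0.0000740 m/yr = 0.0740 mm/yr

0.0740 mm/yr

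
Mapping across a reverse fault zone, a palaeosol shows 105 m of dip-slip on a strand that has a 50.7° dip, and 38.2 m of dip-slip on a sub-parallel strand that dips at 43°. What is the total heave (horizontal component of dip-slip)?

heave_A = 105 × cos(50.7°) = 66.50 m
heave_B = 38.2 × cos(43°) = 27.94 m
total = 66.50 + 27.94 = 94.4 m

94.4 m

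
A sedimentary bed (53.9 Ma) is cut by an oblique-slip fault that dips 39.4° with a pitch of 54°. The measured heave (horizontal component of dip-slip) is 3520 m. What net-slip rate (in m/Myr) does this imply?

dip-slip = heave / cos(dip) = 3520 / cos(39.4°) = 4555 m
net slip = dip-slip / sin(rake) = 4555 / sin(54°) = 5631 m
rate = 5631 m / 53.9 Ma = 0.000104 m/yr = 104 m/Myr

104 m/Myr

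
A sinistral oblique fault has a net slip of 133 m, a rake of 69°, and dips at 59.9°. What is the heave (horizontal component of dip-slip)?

62.3 m

dip-slip = net slip × sin(rake) = 133 m × sin(69°) = 124.2 m
heave = dip-slip × cos(dip) = 124.2 × cos(59.9°) = 62.3 m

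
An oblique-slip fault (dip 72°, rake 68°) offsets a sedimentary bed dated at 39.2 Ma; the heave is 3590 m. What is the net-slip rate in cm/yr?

dip-slip = heave / cos(dip) = 3590 / cos(72°) = 11620 m
net slip = dip-slip / sin(rake) = 11620 / sin(68°) = 12530 m
rate = 12530 m / 39.2 Ma = 0.000320 m/yr = 0.0320 cm/yr

0.0320 cm/yr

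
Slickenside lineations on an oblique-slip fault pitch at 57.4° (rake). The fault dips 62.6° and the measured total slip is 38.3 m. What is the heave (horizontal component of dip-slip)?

14.8 m

dip-slip = net slip × sin(rake) = 38.3 m × sin(57.4°) = 32.27 m
heave = dip-slip × cos(dip) = 32.27 × cos(62.6°) = 14.8 m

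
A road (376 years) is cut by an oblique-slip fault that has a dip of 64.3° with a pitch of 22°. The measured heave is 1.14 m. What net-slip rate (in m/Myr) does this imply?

dip-slip = heave / cos(dip) = 1.14 / cos(64.3°) = 2.629 m
net slip = dip-slip / sin(rake) = 2.629 / sin(22°) = 7.017 m
rate = 7.017 m / 376 years = 0.0187 m/yr = 18700 m/Myr

18700 m/Myr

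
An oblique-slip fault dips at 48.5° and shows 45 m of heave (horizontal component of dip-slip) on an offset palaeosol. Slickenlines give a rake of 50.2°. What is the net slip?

88.4 m

dip-slip = heave / cos(dip) = 45 / cos(48.5°) = 67.91 m
net slip = dip-slip / sin(rake) = 67.91 / sin(50.2°) = 88.4 m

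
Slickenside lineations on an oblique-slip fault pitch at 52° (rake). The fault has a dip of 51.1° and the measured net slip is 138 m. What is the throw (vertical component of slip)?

84.6 m

dip-slip = net slip × sin(rake) = 138 m × sin(52°) = 108.7 m
throw = dip-slip × sin(dip) = 108.7 × sin(51.1°) = 84.6 m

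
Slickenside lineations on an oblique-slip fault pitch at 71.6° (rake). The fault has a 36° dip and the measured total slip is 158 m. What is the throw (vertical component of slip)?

88.1 m

dip-slip = net slip × sin(rake) = 158 m × sin(71.6°) = 149.9 m
throw = dip-slip × sin(dip) = 149.9 × sin(36°) = 88.1 m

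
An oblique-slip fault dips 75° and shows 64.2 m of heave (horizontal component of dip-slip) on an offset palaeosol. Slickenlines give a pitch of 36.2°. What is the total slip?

dip-slip = heave / cos(dip) = 64.2 / cos(75°) = 248 m
net slip = dip-slip / sin(rake) = 248 / sin(36.2°) = 420 m

420 m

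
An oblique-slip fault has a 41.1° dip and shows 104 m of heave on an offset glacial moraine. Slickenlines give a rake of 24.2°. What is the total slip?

337 m

dip-slip = heave / cos(dip) = 104 / cos(41.1°) = 138 m
net slip = dip-slip / sin(rake) = 138 / sin(24.2°) = 337 m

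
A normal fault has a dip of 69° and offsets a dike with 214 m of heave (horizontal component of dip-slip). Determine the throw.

throw = heave × tan(dip) = 214 × tan(69°) = 557 m

557 m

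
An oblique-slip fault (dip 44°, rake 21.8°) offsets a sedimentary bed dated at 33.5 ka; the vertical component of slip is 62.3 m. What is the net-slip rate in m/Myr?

7210 m/Myr

dip-slip = throw / sin(dip) = 62.3 / sin(44°) = 89.68 m
net slip = dip-slip / sin(rake) = 89.68 / sin(21.8°) = 241.5 m
rate = 241.5 m / 33.5 ka = 0.00721 m/yr = 7210 m/Myr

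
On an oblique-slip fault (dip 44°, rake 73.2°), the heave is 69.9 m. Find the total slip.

dip-slip = heave / cos(dip) = 69.9 / cos(44°) = 97.17 m
net slip = dip-slip / sin(rake) = 97.17 / sin(73.2°) = 102 m

102 m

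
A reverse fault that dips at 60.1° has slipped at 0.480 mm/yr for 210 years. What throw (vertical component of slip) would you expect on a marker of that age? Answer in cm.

dip-slip = rate × time = 0.480 mm/yr × 210 years = 0.1008 m
throw = dip-slip × sin(dip) = 0.1008 × sin(60.1°) = 0.0874 m = 8.74 cm

8.74 cm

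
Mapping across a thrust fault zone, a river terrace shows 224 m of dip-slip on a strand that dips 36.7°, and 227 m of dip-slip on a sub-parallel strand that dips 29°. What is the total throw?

244 m

throw_A = 224 × sin(36.7°) = 133.9 m
throw_B = 227 × sin(29°) = 110.1 m
total = 133.9 + 110.1 = 244 m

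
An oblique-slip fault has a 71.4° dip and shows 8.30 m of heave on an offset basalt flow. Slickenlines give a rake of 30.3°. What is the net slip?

51.6 m

dip-slip = heave / cos(dip) = 8.30 / cos(71.4°) = 26.02 m
net slip = dip-slip / sin(rake) = 26.02 / sin(30.3°) = 51.6 m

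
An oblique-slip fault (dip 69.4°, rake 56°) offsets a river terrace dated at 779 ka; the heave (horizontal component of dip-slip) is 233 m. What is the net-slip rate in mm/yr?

1.03 mm/yr

dip-slip = heave / cos(dip) = 233 / cos(69.4°) = 662.2 m
net slip = dip-slip / sin(rake) = 662.2 / sin(56°) = 798.8 m
rate = 798.8 m / 779 ka = 0.00103 m/yr = 1.03 mm/yr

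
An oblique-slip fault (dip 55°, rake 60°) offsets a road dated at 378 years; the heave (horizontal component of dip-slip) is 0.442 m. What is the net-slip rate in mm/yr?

dip-slip = heave / cos(dip) = 0.442 / cos(55°) = 0.7706 m
net slip = dip-slip / sin(rake) = 0.7706 / sin(60°) = 0.8898 m
rate = 0.8898 m / 378 years = 0.00235 m/yr = 2.35 mm/yr

2.35 mm/yr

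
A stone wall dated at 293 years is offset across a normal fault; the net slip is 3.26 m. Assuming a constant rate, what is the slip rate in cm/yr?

rate = 3.26 m / 293 years = 0.0111 m/yr = 1.11 cm/yr

1.11 cm/yr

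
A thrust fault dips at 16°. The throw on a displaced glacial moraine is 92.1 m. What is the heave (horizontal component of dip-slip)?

321 m

heave = throw / tan(dip) = 92.1 / tan(16°) = 321 m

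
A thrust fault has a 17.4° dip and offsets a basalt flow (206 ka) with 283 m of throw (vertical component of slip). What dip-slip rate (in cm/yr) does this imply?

dip-slip = throw / sin(dip) = 283 m / sin(17.4°) = 946.4 m
rate = 946.4 m / 206 ka = 0.00459 m/yr = 0.459 cm/yr

0.459 cm/yr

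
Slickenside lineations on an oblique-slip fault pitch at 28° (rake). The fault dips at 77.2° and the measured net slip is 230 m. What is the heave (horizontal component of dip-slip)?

dip-slip = net slip × sin(rake) = 230 m × sin(28°) = 108 m
heave = dip-slip × cos(dip) = 108 × cos(77.2°) = 23.9 m

23.9 m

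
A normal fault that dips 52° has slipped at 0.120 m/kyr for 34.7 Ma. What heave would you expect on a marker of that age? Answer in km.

2.56 km

dip-slip = rate × time = 0.120 m/kyr × 34.7 Ma = 4164 m
heave = dip-slip × cos(dip) = 4164 × cos(52°) = 2560 m = 2.56 km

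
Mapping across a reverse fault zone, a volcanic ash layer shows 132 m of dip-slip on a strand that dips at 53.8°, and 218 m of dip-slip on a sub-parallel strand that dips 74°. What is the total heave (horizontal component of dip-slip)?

138 m

heave_A = 132 × cos(53.8°) = 77.96 m
heave_B = 218 × cos(74°) = 60.09 m
total = 77.96 + 60.09 = 138 m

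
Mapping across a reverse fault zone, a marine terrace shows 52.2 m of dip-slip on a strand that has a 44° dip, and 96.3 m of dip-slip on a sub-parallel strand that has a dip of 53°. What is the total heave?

heave_A = 52.2 × cos(44°) = 37.55 m
heave_B = 96.3 × cos(53°) = 57.95 m
total = 37.55 + 57.95 = 95.5 m

95.5 m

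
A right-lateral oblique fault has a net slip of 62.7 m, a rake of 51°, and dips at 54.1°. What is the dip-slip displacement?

dip-slip = net slip × sin(rake) = 62.7 m × sin(51°) = 48.7 m

48.7 m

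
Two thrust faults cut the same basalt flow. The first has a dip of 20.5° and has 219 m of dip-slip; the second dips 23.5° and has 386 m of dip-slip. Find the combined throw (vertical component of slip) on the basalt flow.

throw_A = 219 × sin(20.5°) = 76.70 m
throw_B = 386 × sin(23.5°) = 153.9 m
total = 76.70 + 153.9 = 231 m

231 m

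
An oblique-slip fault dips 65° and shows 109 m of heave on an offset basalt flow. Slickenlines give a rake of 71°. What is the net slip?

dip-slip = heave / cos(dip) = 109 / cos(65°) = 257.9 m
net slip = dip-slip / sin(rake) = 257.9 / sin(71°) = 273 m

273 m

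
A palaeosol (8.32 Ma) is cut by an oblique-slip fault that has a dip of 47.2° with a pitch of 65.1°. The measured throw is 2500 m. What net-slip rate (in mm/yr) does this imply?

0.451 mm/yr

dip-slip = throw / sin(dip) = 2500 / sin(47.2°) = 3407 m
net slip = dip-slip / sin(rake) = 3407 / sin(65.1°) = 3756 m
rate = 3756 m / 8.32 Ma = 0.000451 m/yr = 0.451 mm/yr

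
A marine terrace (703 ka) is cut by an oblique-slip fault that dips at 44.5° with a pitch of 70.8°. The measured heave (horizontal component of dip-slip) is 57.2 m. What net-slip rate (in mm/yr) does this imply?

0.121 mm/yr

dip-slip = heave / cos(dip) = 57.2 / cos(44.5°) = 80.20 m
net slip = dip-slip / sin(rake) = 80.20 / sin(70.8°) = 84.92 m
rate = 84.92 m / 703 ka = 0.000121 m/yr = 0.121 mm/yr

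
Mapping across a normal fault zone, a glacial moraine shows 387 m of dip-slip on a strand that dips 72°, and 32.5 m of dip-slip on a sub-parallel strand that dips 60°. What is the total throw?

396 m

throw_A = 387 × sin(72°) = 368.1 m
throw_B = 32.5 × sin(60°) = 28.15 m
total = 368.1 + 28.15 = 396 m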